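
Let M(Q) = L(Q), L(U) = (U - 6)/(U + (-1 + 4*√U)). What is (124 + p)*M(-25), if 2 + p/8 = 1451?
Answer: 2360774/269 + 1815980*I/269 ≈ 8776.1 + 6750.9*I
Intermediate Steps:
p = 11592 (p = -16 + 8*1451 = -16 + 11608 = 11592)
L(U) = (-6 + U)/(-1 + U + 4*√U)
M(Q) = (-6 + Q)/(-1 + Q + 4*√Q)
(124 + p)*M(-25) = (124 + 11592)*((-6 - 25)/(-1 - 25 + 4*√(-25))) = 11716*(-31/(-1 - 25 + 4*(5*I))) = 11716*(-31/(-1 - 25 + 20*I)) = 11716*(-31/(-26 + 20*I)) = 11716*(((-26 - 20*I)/1076)*(-31)) = 11716*(-31*(-26 - 20*I)/1076) = -90799*(-26 - 20*I)/269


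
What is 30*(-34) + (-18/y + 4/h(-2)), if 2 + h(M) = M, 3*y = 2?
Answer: -1048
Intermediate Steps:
y = ⅔ (y = (⅓)*2 = ⅔ ≈ 0.66667)
h(M) = -2 + M
30*(-34) + (-18/y + 4/h(-2)) = 30*(-34) + (-18/⅔ + 4/(-2 - 2)) = -1020 + (-18*3/2 + 4/(-4)) = -1020 + (-27 + 4*(-¼)) = -1020 + (-27 - 1) = -1020 - 28 = -1048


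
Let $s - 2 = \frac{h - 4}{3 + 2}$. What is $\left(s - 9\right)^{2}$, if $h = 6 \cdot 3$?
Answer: $\frac{441}{25} \approx 17.64$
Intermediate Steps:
$h = 18$
$s = \frac{24}{5}$ ($s = 2 + \frac{18 - 4}{3 + 2} = 2 + \frac{14}{5} = \frac{24}{5} \approx 4.8$)
$\left(s - 9\right)^{2} = \left(\frac{24}{5} - 9\right)^{2} = \left(- \frac{21}{5}\right)^{2} = \frac{441}{25}$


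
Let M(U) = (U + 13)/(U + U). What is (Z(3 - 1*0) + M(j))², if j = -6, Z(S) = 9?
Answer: 10201/144 ≈ 70.840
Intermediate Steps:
M(U) = (13 + U)/(2*U) (M(U) = (13 + U)/((2*U)) = (13 + U)*(1/(2*U)) = (13 + U)/(2*U))
(Z(3 - 1*0) + M(j))² = (9 + (½)*(13 - 6)/(-6))² = (9 + (½)*(-⅙)*7)² = (9 - 7/12)² = (101/12)² = 10201/144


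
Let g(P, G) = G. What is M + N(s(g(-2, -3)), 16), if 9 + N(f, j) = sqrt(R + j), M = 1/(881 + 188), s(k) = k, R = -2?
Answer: -9620/1069 + sqrt(14) ≈ -5.2574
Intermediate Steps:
M = 1/1069 ≈ 0.00093545
N(f, j) = -9 + sqrt(-2 + j)
M + N(s(g(-2, -3)), 16) = 1/1069 + (-9 + sqrt(-2 + 16)) = 1/1069 + (-9 + sqrt(14)) = -9620/1069 + sqrt(14)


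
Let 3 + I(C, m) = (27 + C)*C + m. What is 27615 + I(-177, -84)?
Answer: 54078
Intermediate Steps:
I(C, m) = -3 + m + C*(27 + C) (I(C, m) = -3 + ((27 + C)*C + m) = -3 + (C*(27 + C) + m) = -3 + (m + C*(27 + C)) = -3 + m + C*(27 + C))
27615 + I(-177, -84) = 27615 + (-3 - 84 + (-177)² + 27*(-177)) = 27615 + (-3 - 84 + 31329 - 4779) = 27615 + 26463 = 54078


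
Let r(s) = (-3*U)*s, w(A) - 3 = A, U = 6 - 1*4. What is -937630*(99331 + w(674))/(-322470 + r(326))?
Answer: 15628416840/54071 ≈ 2.8904e+5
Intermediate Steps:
U = 2 (U = 6 - 4 = 2)
w(A) = 3 + A
r(s) = -6*s (r(s) = (-3*2)*s = -6*s)
-937630*(99331 + w(674))/(-322470 + r(326)) = -937630*(99331 + (3 + 674))/(-322470 - 6*326) = -937630*(99331 + 677)/(-322470 - 1956) = -937630/((-324426/100008)) = -937630/((-324426*1/100008)) = -937630/(-54071/16668) = -937630*(-16668/54071) = 15628416840/54071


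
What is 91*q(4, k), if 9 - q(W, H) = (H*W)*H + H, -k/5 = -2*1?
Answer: -36491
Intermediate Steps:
k = 10 (k = -(-10) = -5*(-2) = 10)
q(W, H) = 9 - H - W*H² (q(W, H) = 9 - ((H*W)*H + H) = 9 - (W*H² + H) = 9 - (H + W*H²) = 9 + (-H - W*H²) = 9 - H - W*H²)
91*q(4, k) = 91*(9 - 1*10 - 1*4*10²) = 91*(9 - 10 - 1*4*100) = 91*(9 - 10 - 400) = 91*(-401) = -36491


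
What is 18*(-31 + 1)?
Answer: -540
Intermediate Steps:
18*(-31 + 1) = 18*(-30) = -540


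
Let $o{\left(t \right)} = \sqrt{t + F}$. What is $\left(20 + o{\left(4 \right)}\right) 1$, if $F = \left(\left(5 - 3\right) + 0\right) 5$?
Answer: $20 + \sqrt{14} \approx 23.742$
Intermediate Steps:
$F = 10$ ($F = \left(2 + 0\right) 5 = 2 \cdot 5 = 10$)
$o{\left(t \right)} = \sqrt{10 + t}$ ($o{\left(t \right)} = \sqrt{t + 10} = \sqrt{10 + t}$)
$\left(20 + o{\left(4 \right)}\right) 1 = \left(20 + \sqrt{10 + 4}\right) 1 = \left(20 + \sqrt{14}\right) 1 = 20 + \sqrt{14}$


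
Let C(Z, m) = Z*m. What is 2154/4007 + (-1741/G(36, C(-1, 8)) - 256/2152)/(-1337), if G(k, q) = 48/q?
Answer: 2772330413/8646777426 ≈ 0.32062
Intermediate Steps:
2154/4007 + (-1741/G(36, C(-1, 8)) - 256/2152)/(-1337) = 2154/4007 + (-1741/(48/((-1*8))) - 256/2152)/(-1337) = 2154*(1/4007) + (-1741/(48/(-8)) - 256*1/2152)*(-1/1337) = 2154/4007 + (-1741/(48*(-⅛)) - 32/269)*(-1/1337) = 2154/4007 + (-1741/(-6) - 32/269)*(-1/1337) = 2154/4007 + (-1741*(-⅙) - 32/269)*(-1/1337) = 2154/4007 + (1741/6 - 32/269)*(-1/1337) = 2154/4007 + (468137/1614)*(-1/1337) = 2154/4007 - 468137/2157918 = 2772330413/8646777426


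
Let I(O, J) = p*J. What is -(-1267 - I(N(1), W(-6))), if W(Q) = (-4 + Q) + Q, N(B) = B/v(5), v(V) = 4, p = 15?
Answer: 1027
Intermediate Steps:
N(B) = B/4
W(Q) = -4 + 2*Q
I(O, J) = 15*J
-(-1267 - I(N(1), W(-6))) = -(-1267 - 15*(-4 + 2*(-6))) = -(-1267 - 15*(-4 - 12)) = -(-1267 - 15*(-16)) = -(-1267 - 1*(-240)) = -(-1267 + 240) = -1*(-1027) = 1027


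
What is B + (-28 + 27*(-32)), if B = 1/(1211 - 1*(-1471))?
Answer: -2392343/2682 ≈ -892.00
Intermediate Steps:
B = 1/2682 (B = 1/(1211 + 1471) = 1/2682 ≈ 0.00037286)
B + (-28 + 27*(-32)) = 1/2682 + (-28 + 27*(-32)) = 1/2682 + (-28 - 864) = 1/2682 - 892 = -2392343/2682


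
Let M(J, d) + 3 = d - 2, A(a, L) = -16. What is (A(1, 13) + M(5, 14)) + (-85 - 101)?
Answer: -193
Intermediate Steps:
M(J, d) = -5 + d (M(J, d) = -3 + (d - 2) = -3 + (-2 + d) = -5 + d)
(A(1, 13) + M(5, 14)) + (-85 - 101) = (-16 + (-5 + 14)) + (-85 - 101) = (-16 + 9) - 186 = -7 - 186 = -193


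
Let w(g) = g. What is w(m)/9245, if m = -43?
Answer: -1/215 ≈ -0.0046512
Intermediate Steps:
w(m)/9245 = -43/9245 = -43*1/9245 = -1/215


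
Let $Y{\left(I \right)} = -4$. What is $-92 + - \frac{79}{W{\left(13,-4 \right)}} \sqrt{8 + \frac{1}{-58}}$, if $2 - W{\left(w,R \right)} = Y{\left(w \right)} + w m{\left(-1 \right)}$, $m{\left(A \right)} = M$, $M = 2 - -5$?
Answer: $-92 + \frac{79 \sqrt{26854}}{4930} \approx -89.374$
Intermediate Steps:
$M = 7$ ($M = 2 + 5 = 7$)
$m{\left(A \right)} = 7$
$W{\left(w,R \right)} = 6 - 7 w$ ($W{\left(w,R \right)} = 2 - \left(-4 + w 7\right) = 2 - \left(-4 + 7 w\right) = 6 - 7 w$)
$-92 + - \frac{79}{W{\left(13,-4 \right)}} \sqrt{8 + \frac{1}{-58}} = -92 + - \frac{79}{6 - 91} \sqrt{8 + \frac{1}{-58}} = -92 + - \frac{79}{6 - 91} \sqrt{8 - \frac{1}{58}} = -92 + - \frac{79}{-85} \sqrt{\frac{463}{58}} = -92 + \left(-79\right) \left(- \frac{1}{85}\right) \frac{\sqrt{26854}}{58} = -92 + \frac{79 \frac{\sqrt{26854}}{58}}{85} = -92 + \frac{79 \sqrt{26854}}{4930}$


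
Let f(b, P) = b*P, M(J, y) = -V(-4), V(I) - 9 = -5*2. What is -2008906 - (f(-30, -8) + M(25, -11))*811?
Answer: -2204357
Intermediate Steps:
V(I) = -1 (V(I) = 9 - 5*2 = 9 - 10 = -1)
M(J, y) = 1 (M(J, y) = -1*(-1) = 1)
f(b, P) = P*b
-2008906 - (f(-30, -8) + M(25, -11))*811 = -2008906 - (-8*(-30) + 1)*811 = -2008906 - (240 + 1)*811 = -2008906 - 241*811 = -2008906 - 1*195451 = -2008906 - 195451 = -2204357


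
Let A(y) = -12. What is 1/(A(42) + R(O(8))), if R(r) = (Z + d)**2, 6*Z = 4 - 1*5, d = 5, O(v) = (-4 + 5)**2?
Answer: 36/409 ≈ 0.088020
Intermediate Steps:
O(v) = 1 (O(v) = 1**2 = 1)
Z = -1/6 (Z = (4 - 1*5)/6 = (4 - 5)/6 = (1/6)*(-1) = -1/6 ≈ -0.16667)
R(r) = 841/36 (R(r) = (-1/6 + 5)**2 = (29/6)**2 = 841/36)
1/(A(42) + R(O(8))) = 1/(-12 + 841/36) = 1/(409/36) = 36/409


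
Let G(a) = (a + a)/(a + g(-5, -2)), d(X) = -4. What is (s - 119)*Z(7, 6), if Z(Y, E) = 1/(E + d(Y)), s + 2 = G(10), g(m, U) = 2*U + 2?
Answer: -237/4 ≈ -59.250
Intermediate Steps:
g(m, U) = 2 + 2*U
G(a) = 2*a/(-2 + a) (G(a) = (a + a)/(a + (2 + 2*(-2))) = (2*a)/(a + (2 - 4)) = (2*a)/(a - 2) = (2*a)/(-2 + a) = 2*a/(-2 + a))
s = ½ (s = -2 + 2*10/(-2 + 10) = -2 + 2*10/8 = -2 + 2*10*(⅛) = -2 + 5/2 = ½ ≈ 0.50000)
Z(Y, E) = 1/(-4 + E) (Z(Y, E) = 1/(E - 4) = 1/(-4 + E))
(s - 119)*Z(7, 6) = (½ - 119)/(-4 + 6) = -237/2/2 = -237/2*½ = -237/4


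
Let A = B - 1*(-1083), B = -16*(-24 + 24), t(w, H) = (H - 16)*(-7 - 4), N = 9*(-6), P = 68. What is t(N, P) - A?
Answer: -1655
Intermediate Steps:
N = -54
t(w, H) = 176 - 11*H (t(w, H) = (-16 + H)*(-11) = 176 - 11*H)
B = 0 (B = -16*0 = 0)
A = 1083 (A = 0 - 1*(-1083) = 0 + 1083 = 1083)
t(N, P) - A = (176 - 11*68) - 1*1083 = (176 - 748) - 1083 = -572 - 1083 = -1655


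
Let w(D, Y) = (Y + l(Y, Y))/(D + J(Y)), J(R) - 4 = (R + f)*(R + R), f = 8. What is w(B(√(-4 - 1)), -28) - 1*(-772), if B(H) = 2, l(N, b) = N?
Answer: 434608/563 ≈ 771.95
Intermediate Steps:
J(R) = 4 + 2*R*(8 + R) (J(R) = 4 + (R + 8)*(R + R) = 4 + (8 + R)*(2*R) = 4 + 2*R*(8 + R))
w(D, Y) = 2*Y/(4 + D + 2*Y² + 16*Y) (w(D, Y) = (Y + Y)/(D + (4 + 2*Y² + 16*Y)) = (2*Y)/(4 + D + 2*Y² + 16*Y) = 2*Y/(4 + D + 2*Y² + 16*Y))
w(B(√(-4 - 1)), -28) - 1*(-772) = 2*(-28)/(4 + 2 + 2*(-28)² + 16*(-28)) - 1*(-772) = 2*(-28)/(4 + 2 + 2*784 - 448) + 772 = 2*(-28)/(4 + 2 + 1568 - 448) + 772 = 2*(-28)/1126 + 772 = 2*(-28)*(1/1126) + 772 = -28/563 + 772 = 434608/563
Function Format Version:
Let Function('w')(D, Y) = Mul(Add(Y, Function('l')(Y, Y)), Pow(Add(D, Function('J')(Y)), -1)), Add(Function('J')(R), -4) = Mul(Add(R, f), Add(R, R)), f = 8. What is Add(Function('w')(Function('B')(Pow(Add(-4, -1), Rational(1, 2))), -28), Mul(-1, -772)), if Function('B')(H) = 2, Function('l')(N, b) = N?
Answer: Rational(434608, 563) ≈ 771.95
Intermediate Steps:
Function('J')(R) = Add(4, Mul(2, R, Add(8, R))) (Function('J')(R) = Add(4, Mul(Add(R, 8), Add(R, R))) = Add(4, Mul(Add(8, R), Mul(2, R))) = Add(4, Mul(2, R, Add(8, R))))
Function('w')(D, Y) = Mul(2, Y, Pow(Add(4, D, Mul(2, Pow(Y, 2)), Mul(16, Y)), -1)) (Function('w')(D, Y) = Mul(Add(Y, Y), Pow(Add(D, Add(4, Mul(2, Pow(Y, 2)), Mul(16, Y))), -1)) = Mul(Mul(2, Y), Pow(Add(4, D, Mul(2, Pow(Y, 2)), Mul(16, Y)), -1)) = Mul(2, Y, Pow(Add(4, D, Mul(2, Pow(Y, 2)), Mul(16, Y)), -1)))
Add(Function('w')(Function('B')(Pow(Add(-4, -1), Rational(1, 2))), -28), Mul(-1, -772)) = Add(Mul(2, -28, Pow(Add(4, 2, Mul(2, Pow(-28, 2)), Mul(16, -28)), -1)), Mul(-1, -772)) = Add(Mul(2, -28, Pow(Add(4, 2, Mul(2, 784), -448), -1)), 772) = Add(Mul(2, -28, Pow(Add(4, 2, 1568, -448), -1)), 772) = Add(Mul(2, -28, Pow(1126, -1)), 772) = Add(Mul(2, -28, Rational(1, 1126)), 772) = Add(Rational(-28, 563), 772) = Rational(434608, 563)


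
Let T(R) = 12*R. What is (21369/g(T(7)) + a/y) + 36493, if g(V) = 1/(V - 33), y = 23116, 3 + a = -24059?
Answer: 13017902065/11558 ≈ 1.1263e+6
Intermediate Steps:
a = -24062 (a = -3 - 24059 = -24062)
g(V) = 1/(-33 + V)
(21369/g(T(7)) + a/y) + 36493 = (21369/(1/(-33 + 12*7)) - 24062/23116) + 36493 = (21369/(1/(-33 + 84)) - 24062*1/23116) + 36493 = (21369/(1/51) - 12031/11558) + 36493 = (21369*51 - 12031/11558) + 36493 = (1089819 - 12031/11558) + 36493 = 12596115971/11558 + 36493 = 13017902065/11558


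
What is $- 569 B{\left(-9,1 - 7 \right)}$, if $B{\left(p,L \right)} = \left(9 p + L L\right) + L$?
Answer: $29019$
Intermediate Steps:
$B{\left(p,L \right)} = L + L^{2} + 9 p$ ($B{\left(p,L \right)} = \left(9 p + L^{2}\right) + L = \left(L^{2} + 9 p\right) + L = L + L^{2} + 9 p$)
$- 569 B{\left(-9,1 - 7 \right)} = - 569 \left(\left(1 - 7\right) + \left(1 - 7\right)^{2} + 9 \left(-9\right)\right) = - 569 \left(-6 + \left(-6\right)^{2} - 81\right) = - 569 \left(-6 + 36 - 81\right) = \left(-569\right) \left(-51\right) = 29019$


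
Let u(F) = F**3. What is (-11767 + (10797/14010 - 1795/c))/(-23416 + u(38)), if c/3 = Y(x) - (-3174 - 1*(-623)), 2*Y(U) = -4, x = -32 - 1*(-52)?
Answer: -420197963927/1123340629440 ≈ -0.37406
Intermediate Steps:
x = 20 (x = -32 + 52 = 20)
Y(U) = -2 (Y(U) = (1/2)*(-4) = -2)
c = 7647 (c = 3*(-2 - (-3174 - 1*(-623))) = 3*(-2 - (-3174 + 623)) = 3*(-2 - 1*(-2551)) = 3*(-2 + 2551) = 3*2549 = 7647)
(-11767 + (10797/14010 - 1795/c))/(-23416 + u(38)) = (-11767 + (10797/14010 - 1795/7647))/(-23416 + 38**3) = (-11767 + (10797*(1/14010) - 1795*1/7647))/(-23416 + 54872) = (-11767 + (3599/4670 - 1795/7647))/31456 = (-11767 + 19138903/35711490)*(1/31456) = -420197963927/35711490*1/31456 = -420197963927/1123340629440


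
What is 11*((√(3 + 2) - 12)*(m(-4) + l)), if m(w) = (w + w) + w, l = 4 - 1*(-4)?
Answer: 528 - 44*√5 ≈ 429.61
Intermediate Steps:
l = 8 (l = 4 + 4 = 8)
m(w) = 3*w (m(w) = 2*w + w = 3*w)
11*((√(3 + 2) - 12)*(m(-4) + l)) = 11*((√(3 + 2) - 12)*(3*(-4) + 8)) = 11*((√5 - 12)*(-12 + 8)) = 11*((-12 + √5)*(-4)) = 11*(48 - 4*√5) = 528 - 44*√5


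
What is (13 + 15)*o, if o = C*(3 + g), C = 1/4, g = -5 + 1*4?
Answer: 14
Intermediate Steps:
g = -1 (g = -5 + 4 = -1)
C = ¼ ≈ 0.25000
o = ½ (o = (3 - 1)/4 = (¼)*2 = ½ ≈ 0.50000)
(13 + 15)*o = (13 + 15)*(½) = 28*(½) = 14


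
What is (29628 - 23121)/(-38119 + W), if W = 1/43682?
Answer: -284238774/1665114157 ≈ -0.17070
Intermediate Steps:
W = 1/43682 ≈ 2.2893e-5
(29628 - 23121)/(-38119 + W) = (29628 - 23121)/(-38119 + 1/43682) = 6507/(-1665114157/43682) = 6507*(-43682/1665114157) = -284238774/1665114157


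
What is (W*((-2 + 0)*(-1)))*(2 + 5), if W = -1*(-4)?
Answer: 56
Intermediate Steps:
W = 4
(W*((-2 + 0)*(-1)))*(2 + 5) = (4*((-2 + 0)*(-1)))*(2 + 5) = (4*(-2*(-1)))*7 = (4*2)*7 = 8*7 = 56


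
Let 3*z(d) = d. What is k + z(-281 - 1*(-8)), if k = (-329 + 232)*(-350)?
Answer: 33859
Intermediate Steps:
z(d) = d/3
k = 33950 (k = -97*(-350) = 33950)
k + z(-281 - 1*(-8)) = 33950 + (-281 - 1*(-8))/3 = 33950 + (-281 + 8)/3 = 33950 + (⅓)*(-273) = 33950 - 91 = 33859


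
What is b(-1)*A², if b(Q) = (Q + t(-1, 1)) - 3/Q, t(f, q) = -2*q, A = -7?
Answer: 0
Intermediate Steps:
b(Q) = -2 + Q - 3/Q (b(Q) = (Q - 2*1) - 3/Q = (Q - 2) - 3/Q = (-2 + Q) - 3/Q = -2 + Q - 3/Q)
b(-1)*A² = (-2 - 1 - 3/(-1))*(-7)² = (-2 - 1 - 3*(-1))*49 = (-2 - 1 + 3)*49 = 0*49 = 0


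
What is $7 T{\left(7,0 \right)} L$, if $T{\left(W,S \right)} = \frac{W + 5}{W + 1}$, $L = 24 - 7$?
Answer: $\frac{357}{2} \approx 178.5$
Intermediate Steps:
$L = 17$
$T{\left(W,S \right)} = \frac{5 + W}{1 + W}$
$7 T{\left(7,0 \right)} L = 7 \frac{5 + 7}{1 + 7} \cdot 17 = 7 \cdot \frac{1}{8} \cdot 12 \cdot 17 = 7 \cdot \frac{3}{2} \cdot 17 = \frac{21}{2} \cdot 17 = \frac{357}{2}$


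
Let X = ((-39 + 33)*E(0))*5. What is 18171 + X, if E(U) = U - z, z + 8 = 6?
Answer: 18111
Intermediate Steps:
z = -2 (z = -8 + 6 = -2)
E(U) = 2 + U (E(U) = U - 1*(-2) = U + 2 = 2 + U)
X = -60 (X = ((-39 + 33)*(2 + 0))*5 = -6*2*5 = -12*5 = -60)
18171 + X = 18171 - 60 = 18111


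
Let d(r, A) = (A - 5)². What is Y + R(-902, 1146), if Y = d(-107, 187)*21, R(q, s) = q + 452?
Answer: 695154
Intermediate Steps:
d(r, A) = (-5 + A)²
R(q, s) = 452 + q
Y = 695604 (Y = (-5 + 187)²*21 = 182²*21 = 33124*21 = 695604)
Y + R(-902, 1146) = 695604 + (452 - 902) = 695604 - 450 = 695154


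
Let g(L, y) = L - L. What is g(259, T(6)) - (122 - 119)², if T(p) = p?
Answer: -9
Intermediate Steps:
g(L, y) = 0
g(259, T(6)) - (122 - 119)² = 0 - (122 - 119)² = 0 - 1*3² = 0 - 1*9 = 0 - 9 = -9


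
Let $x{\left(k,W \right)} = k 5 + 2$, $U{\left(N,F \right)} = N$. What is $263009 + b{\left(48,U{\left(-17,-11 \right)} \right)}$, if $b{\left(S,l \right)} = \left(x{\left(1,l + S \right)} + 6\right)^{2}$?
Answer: $263178$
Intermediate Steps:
$x{\left(k,W \right)} = 2 + 5 k$ ($x{\left(k,W \right)} = 5 k + 2 = 2 + 5 k$)
$b{\left(S,l \right)} = 169$ ($b{\left(S,l \right)} = \left(\left(2 + 5 \cdot 1\right) + 6\right)^{2} = \left(\left(2 + 5\right) + 6\right)^{2} = \left(7 + 6\right)^{2} = 13^{2} = 169$)
$263009 + b{\left(48,U{\left(-17,-11 \right)} \right)} = 263009 + 169 = 263178$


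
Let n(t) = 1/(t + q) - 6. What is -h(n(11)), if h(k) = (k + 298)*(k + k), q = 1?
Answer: 248855/72 ≈ 3456.3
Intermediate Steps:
n(t) = -6 + 1/(1 + t) (n(t) = 1/(t + 1) - 6 = 1/(1 + t) - 6 = -6 + 1/(1 + t))
h(k) = 2*k*(298 + k) (h(k) = (298 + k)*(2*k) = 2*k*(298 + k))
-h(n(11)) = -2*(-5 - 6*11)/(1 + 11)*(298 + (-5 - 6*11)/(1 + 11)) = -2*(-5 - 66)/12*(298 + (-5 - 66)/12) = -2*(1/12)*(-71)*(298 + (1/12)*(-71)) = -2*(-71)*(298 - 71/12)/12 = -2*(-71)*3505/(12*12) = -1*(-248855/72) = 248855/72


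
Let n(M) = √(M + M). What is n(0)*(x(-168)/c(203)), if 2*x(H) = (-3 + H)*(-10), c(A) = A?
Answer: 0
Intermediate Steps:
n(M) = √2*√M (n(M) = √(2*M) = √2*√M)
x(H) = 15 - 5*H (x(H) = ((-3 + H)*(-10))/2 = (30 - 10*H)/2 = 15 - 5*H)
n(0)*(x(-168)/c(203)) = (√2*√0)*((15 - 5*(-168))/203) = (√2*0)*((15 + 840)*(1/203)) = 0*(855*(1/203)) = 0*(855/203) = 0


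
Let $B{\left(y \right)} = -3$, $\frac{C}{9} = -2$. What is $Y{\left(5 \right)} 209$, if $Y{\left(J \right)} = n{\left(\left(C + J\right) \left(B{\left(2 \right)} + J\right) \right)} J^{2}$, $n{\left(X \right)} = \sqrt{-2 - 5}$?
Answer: $5225 i \sqrt{7} \approx 13824.0 i$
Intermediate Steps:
$C = -18$ ($C = 9 \left(-2\right) = -18$)
$n{\left(X \right)} = i \sqrt{7}$ ($n{\left(X \right)} = \sqrt{-7} = i \sqrt{7}$)
$Y{\left(J \right)} = i \sqrt{7} J^{2}$
$Y{\left(5 \right)} 209 = i \sqrt{7} \cdot 5^{2} \cdot 209 = i \sqrt{7} \cdot 25 \cdot 209 = 25 i \sqrt{7} \cdot 209 = 5225 i \sqrt{7}$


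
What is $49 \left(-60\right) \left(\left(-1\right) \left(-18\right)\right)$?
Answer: $-52920$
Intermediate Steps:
$49 \left(-60\right) \left(\left(-1\right) \left(-18\right)\right) = \left(-2940\right) 18 = -52920$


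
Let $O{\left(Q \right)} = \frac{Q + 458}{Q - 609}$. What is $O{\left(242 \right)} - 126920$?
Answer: $- \frac{46580340}{367} \approx -1.2692 \cdot 10^{5}$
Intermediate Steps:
$O{\left(Q \right)} = \frac{458 + Q}{-609 + Q}$
$O{\left(242 \right)} - 126920 = \frac{458 + 242}{-609 + 242} - 126920 = \frac{1}{-367} \cdot 700 - 126920 = \left(- \frac{1}{367}\right) 700 - 126920 = - \frac{700}{367} - 126920 = - \frac{46580340}{367}$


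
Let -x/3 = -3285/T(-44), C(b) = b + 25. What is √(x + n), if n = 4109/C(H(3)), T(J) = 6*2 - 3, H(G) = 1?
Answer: √847054/26 ≈ 35.398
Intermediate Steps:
C(b) = 25 + b
T(J) = 9 (T(J) = 12 - 3 = 9)
n = 4109/26 (n = 4109/(25 + 1) = 4109/26 ≈ 158.04)
x = 1095 (x = -(-9855)/9 = -3*(-365) = 1095)
√(x + n) = √(1095 + 4109/26) = √(32579/26) = √847054/26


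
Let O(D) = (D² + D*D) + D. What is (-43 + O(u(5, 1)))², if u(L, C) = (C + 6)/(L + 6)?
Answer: 25280784/14641 ≈ 1726.7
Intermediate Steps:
u(L, C) = (6 + C)/(6 + L)
O(D) = D + 2*D² (O(D) = (D² + D²) + D = 2*D² + D = D + 2*D²)
(-43 + O(u(5, 1)))² = (-43 + ((6 + 1)/(6 + 5))*(1 + 2*((6 + 1)/(6 + 5))))² = (-43 + (7/11)*(1 + 2*(7/11)))² = (-43 + ((1/11)*7)*(1 + 2*((1/11)*7)))² = (-43 + 7*(1 + 2*(7/11))/11)² = (-43 + 7*(1 + 14/11)/11)² = (-43 + (7/11)*(25/11))² = (-43 + 175/121)² = (-5028/121)² = 25280784/14641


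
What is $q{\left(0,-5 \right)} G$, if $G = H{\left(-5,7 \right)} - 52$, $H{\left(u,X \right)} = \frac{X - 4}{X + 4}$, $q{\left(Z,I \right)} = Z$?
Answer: $0$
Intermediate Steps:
$H{\left(u,X \right)} = \frac{-4 + X}{4 + X}$
$G = - \frac{569}{11}$ ($G = \frac{-4 + 7}{4 + 7} - 52 = \frac{1}{11} \cdot 3 - 52 = \frac{3}{11} - 52 = - \frac{569}{11} \approx -51.727$)
$q{\left(0,-5 \right)} G = 0 \left(- \frac{569}{11}\right) = 0$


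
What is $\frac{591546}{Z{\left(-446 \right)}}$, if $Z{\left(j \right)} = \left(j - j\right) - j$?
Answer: $\frac{295773}{223} \approx 1326.3$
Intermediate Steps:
$Z{\left(j \right)} = - j$ ($Z{\left(j \right)} = 0 - j = - j$)
$\frac{591546}{Z{\left(-446 \right)}} = \frac{591546}{\left(-1\right) \left(-446\right)} = \frac{591546}{446} = 591546 \cdot \frac{1}{446} = \frac{295773}{223}$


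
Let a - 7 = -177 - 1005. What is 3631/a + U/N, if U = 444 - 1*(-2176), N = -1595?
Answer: -1773989/374825 ≈ -4.7328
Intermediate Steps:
U = 2620 (U = 444 + 2176 = 2620)
a = -1175 (a = 7 + (-177 - 1005) = 7 - 1182 = -1175)
3631/a + U/N = 3631/(-1175) + 2620/(-1595) = 3631*(-1/1175) + 2620*(-1/1595) = -3631/1175 - 524/319 = -1773989/374825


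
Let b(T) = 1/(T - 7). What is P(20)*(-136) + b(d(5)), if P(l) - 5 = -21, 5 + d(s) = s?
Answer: 15231/7 ≈ 2175.9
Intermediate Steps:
d(s) = -5 + s
P(l) = -16 (P(l) = 5 - 21 = -16)
b(T) = 1/(-7 + T)
P(20)*(-136) + b(d(5)) = -16*(-136) + 1/(-7 + (-5 + 5)) = 2176 + 1/(-7 + 0) = 2176 + 1/(-7) = 2176 - ⅐ = 15231/7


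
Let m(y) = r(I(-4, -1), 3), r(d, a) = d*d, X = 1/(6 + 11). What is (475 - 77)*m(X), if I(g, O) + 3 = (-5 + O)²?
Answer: 433422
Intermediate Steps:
I(g, O) = -3 + (-5 + O)²
X = 1/17 ≈ 0.058824
r(d, a) = d²
m(y) = 1089 (m(y) = (-3 + (-5 - 1)²)² = (-3 + (-6)²)² = (-3 + 36)² = 33² = 1089)
(475 - 77)*m(X) = (475 - 77)*1089 = 398*1089 = 433422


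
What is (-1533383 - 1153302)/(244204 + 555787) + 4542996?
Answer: 3634353226351/799991 ≈ 4.5430e+6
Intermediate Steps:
(-1533383 - 1153302)/(244204 + 555787) + 4542996 = -2686685/799991 + 4542996 = 3634353226351/799991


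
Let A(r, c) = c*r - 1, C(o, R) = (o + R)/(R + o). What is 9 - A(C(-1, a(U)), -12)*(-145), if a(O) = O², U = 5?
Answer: -1876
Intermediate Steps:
C(o, R) = 1 (C(o, R) = (R + o)/(R + o) = 1)
A(r, c) = -1 + c*r
9 - A(C(-1, a(U)), -12)*(-145) = 9 - (-1 - 12*1)*(-145) = 9 - (-1 - 12)*(-145) = 9 - 1*(-13)*(-145) = 9 + 13*(-145) = 9 - 1885 = -1876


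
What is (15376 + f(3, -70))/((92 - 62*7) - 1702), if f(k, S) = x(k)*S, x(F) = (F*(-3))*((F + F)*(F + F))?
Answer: -9514/511 ≈ -18.618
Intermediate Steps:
x(F) = -12*F³ (x(F) = (-3*F)*((2*F)*(2*F)) = (-3*F)*(4*F²) = -12*F³)
f(k, S) = -12*S*k³ (f(k, S) = (-12*k³)*S = -12*S*k³)
(15376 + f(3, -70))/((92 - 62*7) - 1702) = (15376 - 12*(-70)*3³)/((92 - 62*7) - 1702) = (15376 - 12*(-70)*27)/((92 - 434) - 1702) = (15376 + 22680)/(-342 - 1702) = 38056/(-2044) = 38056*(-1/2044) = -9514/511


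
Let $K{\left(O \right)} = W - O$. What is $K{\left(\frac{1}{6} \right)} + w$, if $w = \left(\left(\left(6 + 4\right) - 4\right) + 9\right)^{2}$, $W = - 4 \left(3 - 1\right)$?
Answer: $\frac{1301}{6} \approx 216.83$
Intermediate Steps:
$W = -8$ ($W = \left(-4\right) 2 = -8$)
$K{\left(O \right)} = -8 - O$
$w = 225$ ($w = \left(\left(10 - 4\right) + 9\right)^{2} = \left(6 + 9\right)^{2} = 15^{2} = 225$)
$K{\left(\frac{1}{6} \right)} + w = \left(-8 - \frac{1}{6}\right) + 225 = - \frac{49}{6} + 225 = \frac{1301}{6}$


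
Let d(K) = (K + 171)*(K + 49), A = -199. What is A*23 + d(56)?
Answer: 19258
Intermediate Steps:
d(K) = (49 + K)*(171 + K) (d(K) = (171 + K)*(49 + K) = (49 + K)*(171 + K))
A*23 + d(56) = -199*23 + (8379 + 56**2 + 220*56) = -4577 + (8379 + 3136 + 12320) = -4577 + 23835 = 19258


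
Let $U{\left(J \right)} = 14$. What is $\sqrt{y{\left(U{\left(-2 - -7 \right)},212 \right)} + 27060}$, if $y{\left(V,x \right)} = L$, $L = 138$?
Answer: $3 \sqrt{3022} \approx 164.92$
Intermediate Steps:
$y{\left(V,x \right)} = 138$
$\sqrt{y{\left(U{\left(-2 - -7 \right)},212 \right)} + 27060} = \sqrt{138 + 27060} = \sqrt{27198} = 3 \sqrt{3022}$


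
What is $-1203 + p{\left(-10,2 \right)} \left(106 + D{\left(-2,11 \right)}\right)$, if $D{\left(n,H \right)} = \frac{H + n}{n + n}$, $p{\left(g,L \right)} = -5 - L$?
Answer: $- \frac{7717}{4} \approx -1929.3$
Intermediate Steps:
$D{\left(n,H \right)} = \frac{H + n}{2 n}$
$-1203 + p{\left(-10,2 \right)} \left(106 + D{\left(-2,11 \right)}\right) = -1203 + \left(-5 - 2\right) \left(106 + \frac{11 - 2}{2 \left(-2\right)}\right) = -1203 + \left(-5 - 2\right) \left(106 + \frac{1}{2} \left(- \frac{1}{2}\right) 9\right) = -1203 - 7 \left(106 - \frac{9}{4}\right) = -1203 - \frac{2905}{4} = - \frac{7717}{4}$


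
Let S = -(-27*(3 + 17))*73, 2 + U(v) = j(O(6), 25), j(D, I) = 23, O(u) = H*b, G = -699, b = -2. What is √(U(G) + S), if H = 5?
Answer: √39441 ≈ 198.60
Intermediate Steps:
O(u) = -10 (O(u) = 5*(-2) = -10)
U(v) = 21 (U(v) = -2 + 23 = 21)
S = 39420 (S = -(-27*20)*73 = -(-540)*73 = -1*(-39420) = 39420)
√(U(G) + S) = √(21 + 39420) = √39441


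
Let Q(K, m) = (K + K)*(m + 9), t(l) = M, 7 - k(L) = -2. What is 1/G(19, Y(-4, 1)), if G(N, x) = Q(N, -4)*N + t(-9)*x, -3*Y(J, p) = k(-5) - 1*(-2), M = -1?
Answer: 3/10841 ≈ 0.00027673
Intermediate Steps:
k(L) = 9 (k(L) = 7 - 1*(-2) = 7 + 2 = 9)
t(l) = -1
Y(J, p) = -11/3 (Y(J, p) = -(9 - 1*(-2))/3 = -(9 + 2)/3 = -⅓*11 = -11/3)
Q(K, m) = 2*K*(9 + m) (Q(K, m) = (2*K)*(9 + m) = 2*K*(9 + m))
G(N, x) = -x + 10*N² (G(N, x) = (2*N*(9 - 4))*N - x = (2*N*5)*N - x = (10*N)*N - x = 10*N² - x = -x + 10*N²)
1/G(19, Y(-4, 1)) = 1/(-1*(-11/3) + 10*19²) = 1/(11/3 + 10*361) = 1/(11/3 + 3610) = 1/(10841/3) = 3/10841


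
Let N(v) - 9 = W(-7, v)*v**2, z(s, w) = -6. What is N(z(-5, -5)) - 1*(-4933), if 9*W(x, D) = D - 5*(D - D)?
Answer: 4918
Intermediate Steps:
W(x, D) = D/9 (W(x, D) = (D - 5*(D - D))/9 = (D - 5*0)/9 = (D + 0)/9 = D/9)
N(v) = 9 + v**3/9 (N(v) = 9 + (v/9)*v**2 = 9 + v**3/9)
N(z(-5, -5)) - 1*(-4933) = (9 + (1/9)*(-6)**3) - 1*(-4933) = (9 + (1/9)*(-216)) + 4933 = (9 - 24) + 4933 = -15 + 4933 = 4918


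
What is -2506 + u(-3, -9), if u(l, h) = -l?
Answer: -2503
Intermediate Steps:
-2506 + u(-3, -9) = -2506 - 1*(-3) = -2506 + 3 = -2503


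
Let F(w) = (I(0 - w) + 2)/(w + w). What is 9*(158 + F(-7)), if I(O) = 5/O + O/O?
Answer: 69561/49 ≈ 1419.6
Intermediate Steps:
I(O) = 1 + 5/O (I(O) = 5/O + 1 = 1 + 5/O)
F(w) = (2 - (5 - w)/w)/(2*w) (F(w) = ((5 + (0 - w))/(0 - w) + 2)/(w + w) = ((5 - w)/((-w)) + 2)/((2*w)) = ((-1/w)*(5 - w) + 2)*(1/(2*w)) = (-(5 - w)/w + 2)*(1/(2*w)) = (2 - (5 - w)/w)*(1/(2*w)) = (2 - (5 - w)/w)/(2*w))
9*(158 + F(-7)) = 9*(158 + (½)*(-5 + 3*(-7))/(-7)²) = 9*(158 + (½)*(1/49)*(-5 - 21)) = 9*(158 + (½)*(1/49)*(-26)) = 9*(158 - 13/49) = 9*(7729/49) = 69561/49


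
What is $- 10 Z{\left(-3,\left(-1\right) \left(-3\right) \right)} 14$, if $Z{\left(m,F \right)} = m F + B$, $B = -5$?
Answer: $1960$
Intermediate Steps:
$Z{\left(m,F \right)} = -5 + F m$ ($Z{\left(m,F \right)} = m F - 5 = F m - 5 = -5 + F m$)
$- 10 Z{\left(-3,\left(-1\right) \left(-3\right) \right)} 14 = - 10 \left(-5 + \left(-1\right) \left(-3\right) \left(-3\right)\right) 14 = - 10 \left(-5 + 3 \left(-3\right)\right) 14 = - 10 \left(-5 - 9\right) 14 = \left(-10\right) \left(-14\right) 14 = 140 \cdot 14 = 1960$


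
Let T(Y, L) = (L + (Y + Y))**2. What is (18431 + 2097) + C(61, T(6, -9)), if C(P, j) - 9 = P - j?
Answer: 20589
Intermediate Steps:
T(Y, L) = (L + 2*Y)**2
C(P, j) = 9 + P - j (C(P, j) = 9 + (P - j) = 9 + P - j)
(18431 + 2097) + C(61, T(6, -9)) = (18431 + 2097) + (9 + 61 - (-9 + 2*6)**2) = 20528 + (9 + 61 - (-9 + 12)**2) = 20528 + (9 + 61 - 1*3**2) = 20528 + (9 + 61 - 1*9) = 20528 + (9 + 61 - 9) = 20528 + 61 = 20589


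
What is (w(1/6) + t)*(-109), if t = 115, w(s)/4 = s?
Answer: -37823/3 ≈ -12608.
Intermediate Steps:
w(s) = 4*s
(w(1/6) + t)*(-109) = (4/6 + 115)*(-109) = (4*(⅙) + 115)*(-109) = (⅔ + 115)*(-109) = (347/3)*(-109) = -37823/3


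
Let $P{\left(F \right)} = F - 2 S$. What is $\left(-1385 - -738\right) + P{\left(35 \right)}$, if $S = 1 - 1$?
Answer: $-612$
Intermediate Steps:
$S = 0$
$P{\left(F \right)} = F$ ($P{\left(F \right)} = F - 0 = F + 0 = F$)
$\left(-1385 - -738\right) + P{\left(35 \right)} = \left(-1385 - -738\right) + 35 = \left(-1385 + 738\right) + 35 = -647 + 35 = -612$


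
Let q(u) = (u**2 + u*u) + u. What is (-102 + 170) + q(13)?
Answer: 419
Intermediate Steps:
q(u) = u + 2*u**2 (q(u) = (u**2 + u**2) + u = 2*u**2 + u = u + 2*u**2)
(-102 + 170) + q(13) = (-102 + 170) + 13*(1 + 2*13) = 68 + 13*(1 + 26) = 68 + 13*27 = 68 + 351 = 419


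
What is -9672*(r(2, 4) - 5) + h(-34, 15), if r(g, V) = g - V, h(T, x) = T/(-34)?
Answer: 67705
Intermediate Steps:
h(T, x) = -T/34 (h(T, x) = T*(-1/34) = -T/34)
-9672*(r(2, 4) - 5) + h(-34, 15) = -9672*((2 - 1*4) - 5) - 1/34*(-34) = -9672*((2 - 4) - 5) + 1 = -9672*(-2 - 5) + 1 = -9672*(-7) + 1 = -806*(-84) + 1 = 67704 + 1 = 67705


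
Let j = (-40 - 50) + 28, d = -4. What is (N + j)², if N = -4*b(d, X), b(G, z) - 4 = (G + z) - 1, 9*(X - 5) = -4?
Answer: 470596/81 ≈ 5809.8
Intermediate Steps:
X = 41/9 (X = 5 + (⅑)*(-4) = 5 - 4/9 = 41/9 ≈ 4.5556)
b(G, z) = 3 + G + z (b(G, z) = 4 + ((G + z) - 1) = 4 + (-1 + G + z) = 3 + G + z)
j = -62 (j = -90 + 28 = -62)
N = -128/9 (N = -4*(3 - 4 + 41/9) = -4*32/9 = -128/9 ≈ -14.222)
(N + j)² = (-128/9 - 62)² = (-686/9)² = 470596/81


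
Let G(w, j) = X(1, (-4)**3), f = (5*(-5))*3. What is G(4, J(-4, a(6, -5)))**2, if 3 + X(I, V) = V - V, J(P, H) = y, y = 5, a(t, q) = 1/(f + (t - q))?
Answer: 9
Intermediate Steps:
f = -75 (f = -25*3 = -75)
a(t, q) = 1/(-75 + t - q) (a(t, q) = 1/(-75 + (t - q)) = 1/(-75 + t - q))
J(P, H) = 5
X(I, V) = -3 (X(I, V) = -3 + (V - V) = -3 + 0 = -3)
G(w, j) = -3
G(4, J(-4, a(6, -5)))**2 = (-3)**2 = 9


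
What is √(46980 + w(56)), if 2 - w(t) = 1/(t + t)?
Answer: √36833881/28 ≈ 216.75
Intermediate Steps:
w(t) = 2 - 1/(2*t) (w(t) = 2 - 1/(t + t) = 2 - 1/(2*t))
√(46980 + w(56)) = √(46980 + (2 - ½/56)) = √(46980 + (2 - ½*1/56)) = √(46980 + (2 - 1/112)) = √(46980 + 223/112) = √(5261983/112) = √36833881/28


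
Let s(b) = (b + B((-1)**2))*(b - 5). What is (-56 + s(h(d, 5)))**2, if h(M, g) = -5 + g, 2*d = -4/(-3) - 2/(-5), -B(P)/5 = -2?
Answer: 11236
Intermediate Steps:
B(P) = 10 (B(P) = -5*(-2) = 10)
d = 13/15 (d = (-4/(-3) - 2/(-5))/2 = (-4*(-1/3) - 2*(-1/5))/2 = (4/3 + 2/5)/2 = (1/2)*(26/15) = 13/15 ≈ 0.86667)
s(b) = (-5 + b)*(10 + b) (s(b) = (b + 10)*(b - 5) = (10 + b)*(-5 + b) = (-5 + b)*(10 + b))
(-56 + s(h(d, 5)))**2 = (-56 + (-50 + (-5 + 5)**2 + 5*(-5 + 5)))**2 = (-56 + (-50 + 0**2 + 5*0))**2 = (-56 + (-50 + 0 + 0))**2 = (-56 - 50)**2 = (-106)**2 = 11236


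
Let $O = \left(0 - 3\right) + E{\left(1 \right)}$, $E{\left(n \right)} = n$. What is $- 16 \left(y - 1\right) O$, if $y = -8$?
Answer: $-288$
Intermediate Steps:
$O = -2$ ($O = \left(0 - 3\right) + 1 = -3 + 1 = -2$)
$- 16 \left(y - 1\right) O = - 16 \left(-8 - 1\right) \left(-2\right) = \left(-16\right) \left(-9\right) \left(-2\right) = 144 \left(-2\right) = -288$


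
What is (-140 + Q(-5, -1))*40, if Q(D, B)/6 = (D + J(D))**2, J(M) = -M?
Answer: -5600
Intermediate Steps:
Q(D, B) = 0 (Q(D, B) = 6*(D - D)**2 = 6*0**2 = 6*0 = 0)
(-140 + Q(-5, -1))*40 = (-140 + 0)*40 = -140*40 = -5600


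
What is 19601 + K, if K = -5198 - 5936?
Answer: 8467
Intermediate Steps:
K = -11134
19601 + K = 19601 - 11134 = 8467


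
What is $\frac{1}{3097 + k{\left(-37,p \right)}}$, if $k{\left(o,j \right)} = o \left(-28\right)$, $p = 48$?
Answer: $\frac{1}{4133} \approx 0.00024196$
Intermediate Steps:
$k{\left(o,j \right)} = - 28 o$
$\frac{1}{3097 + k{\left(-37,p \right)}} = \frac{1}{3097 - -1036} = \frac{1}{3097 + 1036} = \frac{1}{4133}$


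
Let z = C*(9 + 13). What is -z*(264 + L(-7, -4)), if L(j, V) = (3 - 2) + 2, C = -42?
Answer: 246708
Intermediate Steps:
L(j, V) = 3 (L(j, V) = 1 + 2 = 3)
z = -924 (z = -42*(9 + 13) = -42*22 = -924)
-z*(264 + L(-7, -4)) = -(-924)*(264 + 3) = -(-924)*267 = -1*(-246708) = 246708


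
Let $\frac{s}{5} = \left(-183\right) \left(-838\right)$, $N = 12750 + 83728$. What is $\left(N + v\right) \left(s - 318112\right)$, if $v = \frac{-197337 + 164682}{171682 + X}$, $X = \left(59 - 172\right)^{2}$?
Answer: $\frac{7984062447051334}{184451} \approx 4.3286 \cdot 10^{10}$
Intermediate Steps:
$N = 96478$
$X = 12769$ ($X = \left(-113\right)^{2} = 12769$)
$s = 766770$ ($s = 5 \left(\left(-183\right) \left(-838\right)\right) = 5 \cdot 153354 = 766770$)
$v = - \frac{32655}{184451}$ ($v = \frac{-197337 + 164682}{171682 + 12769} = - \frac{32655}{184451} \approx -0.17704$)
$\left(N + v\right) \left(s - 318112\right) = \left(96478 - \frac{32655}{184451}\right) \left(766770 - 318112\right) = \frac{17795430923}{184451} \cdot 448658 = \frac{7984062447051334}{184451}$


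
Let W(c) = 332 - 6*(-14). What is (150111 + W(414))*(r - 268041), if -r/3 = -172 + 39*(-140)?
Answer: -37804103415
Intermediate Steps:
r = 16896 (r = -3*(-172 + 39*(-140)) = -3*(-172 - 5460) = -3*(-5632) = 16896)
W(c) = 416 (W(c) = 332 + 84 = 416)
(150111 + W(414))*(r - 268041) = (150111 + 416)*(16896 - 268041) = 150527*(-251145) = -37804103415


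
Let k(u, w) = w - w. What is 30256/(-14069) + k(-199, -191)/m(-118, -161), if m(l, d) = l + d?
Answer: -30256/14069 ≈ -2.1505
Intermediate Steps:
m(l, d) = d + l
k(u, w) = 0
30256/(-14069) + k(-199, -191)/m(-118, -161) = 30256/(-14069) + 0/(-161 - 118) = 30256*(-1/14069) + 0/(-279) = -30256/14069 + 0*(-1/279) = -30256/14069 + 0 = -30256/14069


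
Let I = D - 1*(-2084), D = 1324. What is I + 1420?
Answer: 4828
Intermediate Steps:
I = 3408 (I = 1324 - 1*(-2084) = 1324 + 2084 = 3408)
I + 1420 = 3408 + 1420 = 4828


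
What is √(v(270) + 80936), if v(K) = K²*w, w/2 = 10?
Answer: 2*√384734 ≈ 1240.5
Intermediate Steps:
w = 20 (w = 2*10 = 20)
v(K) = 20*K² (v(K) = K²*20 = 20*K²)
√(v(270) + 80936) = √(20*270² + 80936) = √(20*72900 + 80936) = √(1458000 + 80936) = √1538936 = 2*√384734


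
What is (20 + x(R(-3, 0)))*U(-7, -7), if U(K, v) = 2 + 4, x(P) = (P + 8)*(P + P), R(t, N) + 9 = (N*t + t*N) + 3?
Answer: -24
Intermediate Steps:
R(t, N) = -6 + 2*N*t (R(t, N) = -9 + ((N*t + t*N) + 3) = -9 + ((N*t + N*t) + 3) = -9 + (2*N*t + 3) = -9 + (3 + 2*N*t) = -6 + 2*N*t)
x(P) = 2*P*(8 + P) (x(P) = (8 + P)*(2*P) = 2*P*(8 + P))
U(K, v) = 6
(20 + x(R(-3, 0)))*U(-7, -7) = (20 + 2*(-6 + 2*0*(-3))*(8 + (-6 + 2*0*(-3))))*6 = (20 + 2*(-6 + 0)*(8 + (-6 + 0)))*6 = (20 + 2*(-6)*(8 - 6))*6 = (20 + 2*(-6)*2)*6 = (20 - 24)*6 = -4*6 = -24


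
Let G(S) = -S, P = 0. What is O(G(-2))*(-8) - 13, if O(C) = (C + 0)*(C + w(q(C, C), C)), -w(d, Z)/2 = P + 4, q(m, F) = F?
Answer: 83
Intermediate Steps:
w(d, Z) = -8 (w(d, Z) = -2*(0 + 4) = -2*4 = -8)
O(C) = C*(-8 + C) (O(C) = (C + 0)*(C - 8) = C*(-8 + C))
O(G(-2))*(-8) - 13 = ((-1*(-2))*(-8 - 1*(-2)))*(-8) - 13 = (2*(-8 + 2))*(-8) - 13 = (2*(-6))*(-8) - 13 = -12*(-8) - 13 = 96 - 13 = 83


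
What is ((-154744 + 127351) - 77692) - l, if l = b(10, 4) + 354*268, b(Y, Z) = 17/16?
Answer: -3199329/16 ≈ -1.9996e+5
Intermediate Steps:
b(Y, Z) = 17/16 (b(Y, Z) = 17*(1/16) = 17/16)
l = 1517969/16 (l = 17/16 + 354*268 = 17/16 + 94872 = 1517969/16 ≈ 94873.)
((-154744 + 127351) - 77692) - l = ((-154744 + 127351) - 77692) - 1*1517969/16 = (-27393 - 77692) - 1517969/16 = -105085 - 1517969/16 = -3199329/16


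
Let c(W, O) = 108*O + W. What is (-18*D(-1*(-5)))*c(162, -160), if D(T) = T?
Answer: 1540620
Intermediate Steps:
c(W, O) = W + 108*O
(-18*D(-1*(-5)))*c(162, -160) = (-(-18)*(-5))*(162 + 108*(-160)) = (-18*5)*(162 - 17280) = -90*(-17118) = 1540620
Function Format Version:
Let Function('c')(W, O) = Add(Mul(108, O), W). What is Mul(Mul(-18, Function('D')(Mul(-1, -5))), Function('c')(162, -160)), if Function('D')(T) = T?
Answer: 1540620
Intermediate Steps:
Function('c')(W, O) = Add(W, Mul(108, O))
Mul(Mul(-18, Function('D')(Mul(-1, -5))), Function('c')(162, -160)) = Mul(Mul(-18, Mul(-1, -5)), Add(162, Mul(108, -160))) = Mul(Mul(-18, 5), Add(162, -17280)) = Mul(-90, -17118) = 1540620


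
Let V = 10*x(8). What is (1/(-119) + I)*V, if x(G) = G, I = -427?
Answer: -4065120/119 ≈ -34161.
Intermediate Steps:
V = 80 (V = 10*8 = 80)
(1/(-119) + I)*V = (1/(-119) - 427)*80 = (-1/119 - 427)*80 = -50814/119*80 = -4065120/119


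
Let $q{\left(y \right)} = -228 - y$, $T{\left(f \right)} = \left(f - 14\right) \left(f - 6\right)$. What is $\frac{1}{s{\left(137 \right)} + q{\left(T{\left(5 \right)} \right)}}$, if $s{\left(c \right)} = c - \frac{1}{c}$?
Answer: $- \frac{137}{13701} \approx -0.0099993$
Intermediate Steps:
$T{\left(f \right)} = \left(-14 + f\right) \left(-6 + f\right)$
$\frac{1}{s{\left(137 \right)} + q{\left(T{\left(5 \right)} \right)}} = \frac{1}{\left(137 - \frac{1}{137}\right) - \left(337 - 100\right)} = \frac{1}{\left(137 - \frac{1}{137}\right) - 237} = \frac{1}{\frac{18768}{137} - 237} = \frac{1}{- \frac{13701}{137}} = - \frac{137}{13701}$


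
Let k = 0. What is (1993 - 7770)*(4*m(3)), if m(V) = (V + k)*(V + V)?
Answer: -415944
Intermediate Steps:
m(V) = 2*V² (m(V) = (V + 0)*(V + V) = V*(2*V) = 2*V²)
(1993 - 7770)*(4*m(3)) = (1993 - 7770)*(4*(2*3²)) = -23108*2*9 = -23108*18 = -5777*72 = -415944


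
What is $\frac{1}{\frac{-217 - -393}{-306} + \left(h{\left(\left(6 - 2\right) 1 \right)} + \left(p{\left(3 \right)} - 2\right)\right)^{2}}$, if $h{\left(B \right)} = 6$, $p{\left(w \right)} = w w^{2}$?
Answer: $\frac{153}{146945} \approx 0.0010412$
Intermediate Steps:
$p{\left(w \right)} = w^{3}$
$\frac{1}{\frac{-217 - -393}{-306} + \left(h{\left(\left(6 - 2\right) 1 \right)} + \left(p{\left(3 \right)} - 2\right)\right)^{2}} = \frac{1}{\frac{-217 - -393}{-306} + \left(6 + \left(3^{3} - 2\right)\right)^{2}} = \frac{1}{\left(-217 + 393\right) \left(- \frac{1}{306}\right) + \left(6 + \left(27 - 2\right)\right)^{2}} = \frac{1}{176 \left(- \frac{1}{306}\right) + \left(6 + 25\right)^{2}} = \frac{1}{- \frac{88}{153} + 31^{2}} = \frac{1}{- \frac{88}{153} + 961} = \frac{1}{\frac{146945}{153}} = \frac{153}{146945}$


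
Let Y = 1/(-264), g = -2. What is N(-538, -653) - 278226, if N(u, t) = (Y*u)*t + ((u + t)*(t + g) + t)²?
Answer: 80195958578639/132 ≈ 6.0754e+11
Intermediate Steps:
Y = -1/264 ≈ -0.0037879
N(u, t) = (t + (-2 + t)*(t + u))² - t*u/264 (N(u, t) = (-u/264)*t + ((u + t)*(t - 2) + t)² = -t*u/264 + ((t + u)*(-2 + t) + t)² = -t*u/264 + ((-2 + t)*(t + u) + t)² = -t*u/264 + (t + (-2 + t)*(t + u))² = (t + (-2 + t)*(t + u))² - t*u/264)
N(-538, -653) - 278226 = (((-653)² - 1*(-653) - 2*(-538) - 653*(-538))² - 1/264*(-653)*(-538)) - 278226 = ((426409 + 653 + 1076 + 351314)² - 175657/132) - 278226 = (779452² - 175657/132) - 278226 = (607545420304 - 175657/132) - 278226 = 80195995304471/132 - 278226 = 80195958578639/132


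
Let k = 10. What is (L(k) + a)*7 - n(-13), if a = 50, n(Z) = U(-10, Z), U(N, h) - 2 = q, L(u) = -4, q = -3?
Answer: 323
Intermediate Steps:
U(N, h) = -1 (U(N, h) = 2 - 3 = -1)
n(Z) = -1
(L(k) + a)*7 - n(-13) = (-4 + 50)*7 - 1*(-1) = 46*7 + 1 = 322 + 1 = 323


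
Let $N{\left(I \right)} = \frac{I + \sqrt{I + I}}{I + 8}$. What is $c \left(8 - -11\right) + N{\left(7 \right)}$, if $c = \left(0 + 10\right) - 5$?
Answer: $\frac{1432}{15} + \frac{\sqrt{14}}{15} \approx 95.716$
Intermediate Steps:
$N{\left(I \right)} = \frac{I + \sqrt{2} \sqrt{I}}{8 + I}$ ($N{\left(I \right)} = \frac{I + \sqrt{2 I}}{8 + I} = \frac{I + \sqrt{2} \sqrt{I}}{8 + I}$)
$c = 5$ ($c = 10 - 5 = 5$)
$c \left(8 - -11\right) + N{\left(7 \right)} = 5 \left(8 - -11\right) + \frac{7 + \sqrt{2} \sqrt{7}}{8 + 7} = 5 \left(8 + 11\right) + \frac{7 + \sqrt{14}}{15} = 5 \cdot 19 + \frac{7 + \sqrt{14}}{15} = 95 + \left(\frac{7}{15} + \frac{\sqrt{14}}{15}\right) = \frac{1432}{15} + \frac{\sqrt{14}}{15}$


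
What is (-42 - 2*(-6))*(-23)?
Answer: 690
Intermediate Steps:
(-42 - 2*(-6))*(-23) = (-42 + 12)*(-23) = -30*(-23) = 690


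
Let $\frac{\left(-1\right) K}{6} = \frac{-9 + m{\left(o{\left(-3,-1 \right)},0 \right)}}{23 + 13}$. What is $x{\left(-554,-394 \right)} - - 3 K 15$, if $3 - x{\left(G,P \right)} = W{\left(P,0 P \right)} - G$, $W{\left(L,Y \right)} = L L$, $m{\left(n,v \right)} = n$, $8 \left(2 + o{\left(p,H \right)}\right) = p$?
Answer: $- \frac{2491227}{16} \approx -1.557 \cdot 10^{5}$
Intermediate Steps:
$o{\left(p,H \right)} = -2 + \frac{p}{8}$
$K = \frac{91}{48}$ ($K = - 6 \frac{-9 + \left(-2 + \frac{1}{8} \left(-3\right)\right)}{23 + 13} = - 6 \frac{-9 - \frac{19}{8}}{36} = - 6 \left(-9 - \frac{19}{8}\right) \frac{1}{36} = - 6 \left(\left(- \frac{91}{8}\right) \frac{1}{36}\right) = \left(-6\right) \left(- \frac{91}{288}\right) = \frac{91}{48} \approx 1.8958$)
$W{\left(L,Y \right)} = L^{2}$
$x{\left(G,P \right)} = 3 + G - P^{2}$ ($x{\left(G,P \right)} = 3 - \left(P^{2} - G\right) = 3 + \left(G - P^{2}\right) = 3 + G - P^{2}$)
$x{\left(-554,-394 \right)} - - 3 K 15 = \left(3 - 554 - \left(-394\right)^{2}\right) - \left(-3\right) \frac{91}{48} \cdot 15 = \left(3 - 554 - 155236\right) - \left(- \frac{91}{16}\right) 15 = \left(3 - 554 - 155236\right) - - \frac{1365}{16} = -155787 + \frac{1365}{16} = - \frac{2491227}{16}$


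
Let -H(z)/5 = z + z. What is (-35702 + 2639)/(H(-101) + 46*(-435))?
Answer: 33063/19000 ≈ 1.7402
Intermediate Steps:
H(z) = -10*z (H(z) = -5*(z + z) = -10*z)
(-35702 + 2639)/(H(-101) + 46*(-435)) = (-35702 + 2639)/(-10*(-101) + 46*(-435)) = -33063/(1010 - 20010) = -33063/(-19000) = -33063*(-1/19000) = 33063/19000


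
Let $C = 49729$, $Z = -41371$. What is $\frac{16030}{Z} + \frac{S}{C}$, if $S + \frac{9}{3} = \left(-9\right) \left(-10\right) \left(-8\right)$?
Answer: $- \frac{827067103}{2057338459} \approx -0.40201$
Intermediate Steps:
$S = -723$ ($S = -3 + \left(-9\right) \left(-10\right) \left(-8\right) = -3 + 90 \left(-8\right) = -3 - 720 = -723$)
$\frac{16030}{Z} + \frac{S}{C} = \frac{16030}{-41371} - \frac{723}{49729} = 16030 \left(- \frac{1}{41371}\right) - \frac{723}{49729} = - \frac{16030}{41371} - \frac{723}{49729} = - \frac{827067103}{2057338459}$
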